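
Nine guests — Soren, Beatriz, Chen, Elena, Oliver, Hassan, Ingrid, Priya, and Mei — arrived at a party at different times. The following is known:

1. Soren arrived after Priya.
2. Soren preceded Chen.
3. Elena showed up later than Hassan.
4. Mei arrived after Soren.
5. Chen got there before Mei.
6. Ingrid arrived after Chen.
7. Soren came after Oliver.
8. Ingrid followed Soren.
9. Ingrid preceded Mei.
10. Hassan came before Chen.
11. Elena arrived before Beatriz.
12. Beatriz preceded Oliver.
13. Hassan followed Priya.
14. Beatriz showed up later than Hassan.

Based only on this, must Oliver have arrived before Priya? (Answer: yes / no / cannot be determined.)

no

Tracing the constraints gives Priya → Hassan → Beatriz → Oliver, so Priya must come before Oliver.
That means Oliver cannot be before Priya.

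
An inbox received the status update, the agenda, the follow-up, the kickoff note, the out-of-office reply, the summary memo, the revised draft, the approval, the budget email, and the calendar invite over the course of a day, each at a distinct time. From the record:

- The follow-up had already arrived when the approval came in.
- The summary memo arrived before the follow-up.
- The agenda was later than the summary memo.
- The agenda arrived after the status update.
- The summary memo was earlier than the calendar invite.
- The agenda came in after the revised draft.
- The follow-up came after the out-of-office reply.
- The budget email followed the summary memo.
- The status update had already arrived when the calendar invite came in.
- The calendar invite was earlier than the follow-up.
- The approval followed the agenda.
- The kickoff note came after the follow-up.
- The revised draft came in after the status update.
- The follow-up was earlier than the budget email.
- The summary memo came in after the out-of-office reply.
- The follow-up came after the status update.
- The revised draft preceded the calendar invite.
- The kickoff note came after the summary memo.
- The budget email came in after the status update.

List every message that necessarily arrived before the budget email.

the calendar invite, the follow-up, the out-of-office reply, the revised draft, the status update, the summary memo

Directly stated before the budget email: the follow-up, the status update, and the summary memo.
The calendar invite reaches the budget email via the calendar invite → the follow-up → the budget email.
The out-of-office reply reaches the budget email via the out-of-office reply → the summary memo → the budget email.
The revised draft reaches the budget email via the revised draft → the calendar invite → the follow-up → the budget email.
No chain forces the approval (or any of the others) ahead of the budget email.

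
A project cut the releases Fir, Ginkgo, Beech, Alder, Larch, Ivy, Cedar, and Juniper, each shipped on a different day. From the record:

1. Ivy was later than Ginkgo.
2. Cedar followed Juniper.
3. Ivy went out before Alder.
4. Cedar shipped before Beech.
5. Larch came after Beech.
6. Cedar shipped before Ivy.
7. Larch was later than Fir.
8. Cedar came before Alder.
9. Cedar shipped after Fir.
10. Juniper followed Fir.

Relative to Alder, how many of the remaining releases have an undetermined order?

Forced before Alder: Cedar, Fir, Ginkgo, Ivy, and Juniper.
That leaves Beech and Larch with no forced order relative to Alder — 2.

2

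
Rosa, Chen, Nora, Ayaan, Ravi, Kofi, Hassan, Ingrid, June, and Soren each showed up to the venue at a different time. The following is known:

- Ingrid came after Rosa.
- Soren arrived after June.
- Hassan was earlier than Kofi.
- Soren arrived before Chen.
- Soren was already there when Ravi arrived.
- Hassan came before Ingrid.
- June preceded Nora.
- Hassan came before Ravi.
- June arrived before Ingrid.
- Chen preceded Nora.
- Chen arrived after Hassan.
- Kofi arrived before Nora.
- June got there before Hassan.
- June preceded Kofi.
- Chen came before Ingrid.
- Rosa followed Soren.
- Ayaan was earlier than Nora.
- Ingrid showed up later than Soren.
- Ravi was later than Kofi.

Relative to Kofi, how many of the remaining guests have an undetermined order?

5

Forced before Kofi: Hassan and June; forced after Kofi: Nora and Ravi.
That leaves Ayaan, Chen, Ingrid, Rosa, and Soren with no forced order relative to Kofi — 5.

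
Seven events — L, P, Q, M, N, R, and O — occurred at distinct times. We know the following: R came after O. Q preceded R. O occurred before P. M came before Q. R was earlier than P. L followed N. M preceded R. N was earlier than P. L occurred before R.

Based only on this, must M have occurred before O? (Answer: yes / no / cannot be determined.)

cannot be determined

No chain of stated constraints runs from M to O, and none runs from O to M either.
So the relative order of M and O is not fixed by the given facts.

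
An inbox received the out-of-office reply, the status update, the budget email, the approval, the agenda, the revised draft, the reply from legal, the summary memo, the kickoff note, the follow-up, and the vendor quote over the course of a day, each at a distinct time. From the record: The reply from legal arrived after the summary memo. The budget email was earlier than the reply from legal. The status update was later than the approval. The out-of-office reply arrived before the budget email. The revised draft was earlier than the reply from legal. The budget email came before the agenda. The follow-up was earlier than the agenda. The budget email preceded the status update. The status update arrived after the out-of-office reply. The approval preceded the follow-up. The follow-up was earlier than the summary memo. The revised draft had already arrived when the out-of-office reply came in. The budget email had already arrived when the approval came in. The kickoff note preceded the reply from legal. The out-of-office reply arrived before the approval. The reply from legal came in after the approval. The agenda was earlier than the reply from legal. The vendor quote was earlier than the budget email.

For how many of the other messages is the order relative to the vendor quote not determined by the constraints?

3

Forced after the vendor quote: the agenda, the approval, the budget email, the follow-up, the reply from legal, the status update, and the summary memo.
That leaves the kickoff note, the out-of-office reply, and the revised draft with no forced order relative to the vendor quote — 3.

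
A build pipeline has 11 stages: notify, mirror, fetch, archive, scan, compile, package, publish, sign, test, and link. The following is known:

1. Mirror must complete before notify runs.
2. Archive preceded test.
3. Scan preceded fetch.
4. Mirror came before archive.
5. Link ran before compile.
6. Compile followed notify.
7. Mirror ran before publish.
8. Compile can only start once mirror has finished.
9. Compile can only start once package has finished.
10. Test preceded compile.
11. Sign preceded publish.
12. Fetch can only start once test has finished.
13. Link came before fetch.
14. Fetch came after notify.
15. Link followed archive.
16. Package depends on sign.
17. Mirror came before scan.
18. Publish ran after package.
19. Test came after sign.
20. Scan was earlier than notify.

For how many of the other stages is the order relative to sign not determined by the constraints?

Forced after sign: compile, fetch, package, publish, and test.
That leaves archive, link, mirror, notify, and scan with no forced order relative to sign — 5.

5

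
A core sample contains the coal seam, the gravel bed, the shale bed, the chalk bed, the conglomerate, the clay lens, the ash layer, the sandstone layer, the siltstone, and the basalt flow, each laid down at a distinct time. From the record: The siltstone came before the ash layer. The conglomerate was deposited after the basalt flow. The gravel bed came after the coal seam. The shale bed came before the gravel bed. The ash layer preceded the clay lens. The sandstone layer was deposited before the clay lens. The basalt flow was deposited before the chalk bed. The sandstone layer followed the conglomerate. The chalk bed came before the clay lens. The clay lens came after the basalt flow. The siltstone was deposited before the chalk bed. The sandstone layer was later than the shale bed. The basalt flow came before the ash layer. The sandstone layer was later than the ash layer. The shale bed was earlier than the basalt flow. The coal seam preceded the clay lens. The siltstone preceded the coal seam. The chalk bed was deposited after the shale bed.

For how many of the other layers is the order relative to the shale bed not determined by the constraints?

Forced after the shale bed: the ash layer, the basalt flow, the chalk bed, the clay lens, the conglomerate, the gravel bed, and the sandstone layer.
That leaves the coal seam and the siltstone with no forced order relative to the shale bed — 2.

2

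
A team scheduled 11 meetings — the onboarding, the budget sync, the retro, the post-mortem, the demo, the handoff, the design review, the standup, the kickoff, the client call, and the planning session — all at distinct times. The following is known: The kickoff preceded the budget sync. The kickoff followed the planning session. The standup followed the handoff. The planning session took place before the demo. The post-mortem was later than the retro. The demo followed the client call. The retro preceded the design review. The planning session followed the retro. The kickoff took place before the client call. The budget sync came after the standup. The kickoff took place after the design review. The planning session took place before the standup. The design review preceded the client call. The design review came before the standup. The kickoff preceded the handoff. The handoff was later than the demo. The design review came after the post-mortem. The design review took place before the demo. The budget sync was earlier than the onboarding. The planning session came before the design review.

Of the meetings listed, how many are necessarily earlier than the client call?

Directly stated before the client call: the design review and the kickoff.
The planning session reaches the client call via the planning session → the design review → the client call.
The post-mortem reaches the client call via the post-mortem → the design review → the client call.
The retro reaches the client call via the retro → the design review → the client call.
That's the design review, the kickoff, the planning session, the post-mortem, and the retro — 5 in all.

5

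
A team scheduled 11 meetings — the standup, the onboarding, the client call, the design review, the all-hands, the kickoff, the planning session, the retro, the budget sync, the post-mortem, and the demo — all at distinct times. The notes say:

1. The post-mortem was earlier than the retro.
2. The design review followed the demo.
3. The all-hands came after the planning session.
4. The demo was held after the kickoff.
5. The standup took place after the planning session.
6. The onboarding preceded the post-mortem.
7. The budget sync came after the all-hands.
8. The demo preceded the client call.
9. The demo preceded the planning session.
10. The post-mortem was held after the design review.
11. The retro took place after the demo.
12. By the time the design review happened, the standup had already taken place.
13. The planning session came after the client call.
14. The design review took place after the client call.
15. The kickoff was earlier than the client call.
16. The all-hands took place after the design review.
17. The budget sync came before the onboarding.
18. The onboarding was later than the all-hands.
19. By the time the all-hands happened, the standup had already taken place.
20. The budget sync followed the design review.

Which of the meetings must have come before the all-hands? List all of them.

Directly stated before the all-hands: the design review, the planning session, and the standup.
The client call reaches the all-hands via the client call → the planning session → the all-hands.
The demo reaches the all-hands via the demo → the planning session → the all-hands.
The kickoff reaches the all-hands via the kickoff → the demo → the planning session → the all-hands.
No chain forces the post-mortem (or any of the others) ahead of the all-hands.

the client call, the demo, the design review, the kickoff, the planning session, the standup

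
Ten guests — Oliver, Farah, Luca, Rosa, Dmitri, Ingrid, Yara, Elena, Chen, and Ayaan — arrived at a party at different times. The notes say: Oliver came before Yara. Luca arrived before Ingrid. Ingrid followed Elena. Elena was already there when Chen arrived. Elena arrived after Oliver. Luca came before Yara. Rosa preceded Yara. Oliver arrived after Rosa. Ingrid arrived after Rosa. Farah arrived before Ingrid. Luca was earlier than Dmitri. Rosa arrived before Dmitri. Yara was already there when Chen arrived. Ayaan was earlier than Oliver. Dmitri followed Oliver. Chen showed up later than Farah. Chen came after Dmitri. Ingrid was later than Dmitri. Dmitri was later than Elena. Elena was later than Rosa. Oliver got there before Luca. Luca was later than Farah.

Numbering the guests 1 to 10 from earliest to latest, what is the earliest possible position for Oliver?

3

Ayaan and Rosa must both come before Oliver — 2 forced predecessors.
Nothing else is forced ahead of Oliver, so their earliest slot is position 2 + 1 = 3.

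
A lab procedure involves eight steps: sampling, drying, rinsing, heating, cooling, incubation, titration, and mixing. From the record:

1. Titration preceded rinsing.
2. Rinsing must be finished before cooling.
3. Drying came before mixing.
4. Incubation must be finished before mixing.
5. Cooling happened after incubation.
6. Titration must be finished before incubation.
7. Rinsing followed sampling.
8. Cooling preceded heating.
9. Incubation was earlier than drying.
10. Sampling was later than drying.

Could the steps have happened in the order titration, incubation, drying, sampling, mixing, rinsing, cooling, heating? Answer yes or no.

Check each stated constraint against the proposed order — e.g. titration is ahead of rinsing; incubation is ahead of cooling. Every pair is in the required order; nothing is violated.

yes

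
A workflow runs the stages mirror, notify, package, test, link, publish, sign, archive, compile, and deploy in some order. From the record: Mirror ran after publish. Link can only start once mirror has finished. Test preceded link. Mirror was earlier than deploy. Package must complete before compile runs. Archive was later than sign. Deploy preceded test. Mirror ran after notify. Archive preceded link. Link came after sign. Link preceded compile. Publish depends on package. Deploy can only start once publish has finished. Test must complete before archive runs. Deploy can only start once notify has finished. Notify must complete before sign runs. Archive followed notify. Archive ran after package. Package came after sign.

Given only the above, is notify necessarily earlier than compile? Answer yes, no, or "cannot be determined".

Chain the constraints: notify → archive → link → compile. Each link is directly stated, so notify comes before compile.

yes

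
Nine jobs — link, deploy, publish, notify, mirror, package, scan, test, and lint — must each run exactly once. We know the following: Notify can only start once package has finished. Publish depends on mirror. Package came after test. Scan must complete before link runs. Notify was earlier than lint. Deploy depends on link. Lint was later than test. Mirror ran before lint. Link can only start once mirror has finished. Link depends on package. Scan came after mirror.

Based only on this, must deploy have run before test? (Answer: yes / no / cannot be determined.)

no

Tracing the constraints gives test → package → link → deploy, so test must come before deploy.
That means deploy cannot be before test.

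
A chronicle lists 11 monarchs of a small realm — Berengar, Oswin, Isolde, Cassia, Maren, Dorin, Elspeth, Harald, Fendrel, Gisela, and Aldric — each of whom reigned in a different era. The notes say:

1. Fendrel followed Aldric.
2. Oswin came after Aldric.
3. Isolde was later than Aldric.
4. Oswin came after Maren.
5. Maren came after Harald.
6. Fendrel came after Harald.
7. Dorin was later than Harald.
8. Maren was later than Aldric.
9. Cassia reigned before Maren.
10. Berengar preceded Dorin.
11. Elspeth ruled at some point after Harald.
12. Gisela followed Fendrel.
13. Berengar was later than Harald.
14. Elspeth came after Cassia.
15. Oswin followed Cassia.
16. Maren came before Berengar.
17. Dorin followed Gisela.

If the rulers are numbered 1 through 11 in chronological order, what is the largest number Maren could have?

8

Maren must come before Berengar, Dorin, and Oswin — 3 rulers forced after them.
Everything else can be placed before Maren in some valid order, so Maren can sit as late as position 11 − 3 = 8.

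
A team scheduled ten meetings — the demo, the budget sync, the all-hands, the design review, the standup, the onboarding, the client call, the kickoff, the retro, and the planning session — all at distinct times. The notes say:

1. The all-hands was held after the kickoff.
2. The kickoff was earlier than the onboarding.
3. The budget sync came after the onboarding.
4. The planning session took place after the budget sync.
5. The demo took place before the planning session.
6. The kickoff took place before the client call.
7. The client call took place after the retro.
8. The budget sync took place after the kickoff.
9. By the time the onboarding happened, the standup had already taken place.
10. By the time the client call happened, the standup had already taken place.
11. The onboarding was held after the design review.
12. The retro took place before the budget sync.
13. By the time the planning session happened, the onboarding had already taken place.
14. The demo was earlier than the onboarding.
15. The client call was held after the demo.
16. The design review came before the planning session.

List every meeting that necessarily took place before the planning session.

the budget sync, the demo, the design review, the kickoff, the onboarding, the retro, the standup

Directly stated before the planning session: the budget sync, the demo, the design review, and the onboarding.
The kickoff reaches the planning session via the kickoff → the onboarding → the planning session.
The retro reaches the planning session via the retro → the budget sync → the planning session.
The standup reaches the planning session via the standup → the onboarding → the planning session.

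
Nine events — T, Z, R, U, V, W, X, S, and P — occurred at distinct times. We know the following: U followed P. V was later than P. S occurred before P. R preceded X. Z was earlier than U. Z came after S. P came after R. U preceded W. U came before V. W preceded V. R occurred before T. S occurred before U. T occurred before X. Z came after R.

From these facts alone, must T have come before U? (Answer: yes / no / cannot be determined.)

No chain of stated constraints runs from T to U, and none runs from U to T either.
So the relative order of T and U is not fixed by the given facts.

cannot be determined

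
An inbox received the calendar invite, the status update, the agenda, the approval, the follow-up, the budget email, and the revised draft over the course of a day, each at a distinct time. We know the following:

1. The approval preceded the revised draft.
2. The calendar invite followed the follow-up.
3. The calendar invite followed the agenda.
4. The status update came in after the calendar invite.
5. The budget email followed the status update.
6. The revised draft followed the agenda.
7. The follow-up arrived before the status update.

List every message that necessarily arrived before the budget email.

the agenda, the calendar invite, the follow-up, the status update

Directly stated before the budget email: the status update.
The agenda reaches the budget email via the agenda → the calendar invite → the status update → the budget email.
The calendar invite reaches the budget email via the calendar invite → the status update → the budget email.
The follow-up reaches the budget email via the follow-up → the status update → the budget email.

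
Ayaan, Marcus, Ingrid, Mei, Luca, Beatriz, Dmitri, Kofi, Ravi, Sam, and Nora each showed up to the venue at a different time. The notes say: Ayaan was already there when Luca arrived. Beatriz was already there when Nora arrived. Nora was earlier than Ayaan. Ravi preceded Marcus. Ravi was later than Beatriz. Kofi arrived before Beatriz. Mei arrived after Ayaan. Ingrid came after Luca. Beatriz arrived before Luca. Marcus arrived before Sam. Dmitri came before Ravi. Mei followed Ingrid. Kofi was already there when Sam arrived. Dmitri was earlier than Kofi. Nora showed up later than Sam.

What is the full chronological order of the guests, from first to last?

Dmitri, Kofi, Beatriz, Ravi, Marcus, Sam, Nora, Ayaan, Luca, Ingrid, Mei

The constraints fix every adjacent pair, so only one ordering works:
Dmitri → Kofi → Beatriz → Ravi → Marcus → Sam → Nora → Ayaan → Luca → Ingrid → Mei.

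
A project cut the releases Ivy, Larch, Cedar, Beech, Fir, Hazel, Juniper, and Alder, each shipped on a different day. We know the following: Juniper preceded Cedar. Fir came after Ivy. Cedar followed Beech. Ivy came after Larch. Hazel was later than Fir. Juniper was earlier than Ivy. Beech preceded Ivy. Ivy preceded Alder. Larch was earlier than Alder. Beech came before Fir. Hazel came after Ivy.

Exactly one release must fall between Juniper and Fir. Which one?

Tracing the constraints gives Juniper → Ivy → Fir, so Ivy sits after Juniper and before Fir.
No other release is forced both after Juniper and before Fir.

Ivy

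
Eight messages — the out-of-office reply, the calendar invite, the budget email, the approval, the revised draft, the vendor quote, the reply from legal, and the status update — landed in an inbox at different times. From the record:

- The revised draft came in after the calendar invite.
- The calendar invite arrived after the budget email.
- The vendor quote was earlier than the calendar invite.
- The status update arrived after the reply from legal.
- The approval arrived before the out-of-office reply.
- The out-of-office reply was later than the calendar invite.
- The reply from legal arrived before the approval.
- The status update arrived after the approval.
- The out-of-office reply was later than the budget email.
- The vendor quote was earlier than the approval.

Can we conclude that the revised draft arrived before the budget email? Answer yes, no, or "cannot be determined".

no

Tracing the constraints gives the budget email → the calendar invite → the revised draft, so the budget email must come before the revised draft.
That means the revised draft cannot be before the budget email.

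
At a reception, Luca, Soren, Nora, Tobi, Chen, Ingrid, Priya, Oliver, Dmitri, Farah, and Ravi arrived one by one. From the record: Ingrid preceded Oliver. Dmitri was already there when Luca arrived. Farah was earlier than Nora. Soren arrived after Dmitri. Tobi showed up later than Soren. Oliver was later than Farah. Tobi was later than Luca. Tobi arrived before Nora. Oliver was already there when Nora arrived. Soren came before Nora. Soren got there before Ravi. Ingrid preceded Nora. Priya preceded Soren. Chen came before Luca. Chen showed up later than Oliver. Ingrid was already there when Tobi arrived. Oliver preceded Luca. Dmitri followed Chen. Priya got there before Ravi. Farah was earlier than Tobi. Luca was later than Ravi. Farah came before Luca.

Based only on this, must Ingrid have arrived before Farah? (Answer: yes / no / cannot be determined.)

No chain of stated constraints runs from Ingrid to Farah, and none runs from Farah to Ingrid either.
So the relative order of Ingrid and Farah is not fixed by the given facts.

cannot be determined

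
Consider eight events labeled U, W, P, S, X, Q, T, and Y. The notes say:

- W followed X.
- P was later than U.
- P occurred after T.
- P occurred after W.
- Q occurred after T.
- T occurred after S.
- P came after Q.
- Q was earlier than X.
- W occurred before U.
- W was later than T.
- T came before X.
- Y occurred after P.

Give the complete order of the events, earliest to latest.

S, T, Q, X, W, U, P, Y

The constraints fix every adjacent pair, so only one ordering works:
S → T → Q → X → W → U → P → Y.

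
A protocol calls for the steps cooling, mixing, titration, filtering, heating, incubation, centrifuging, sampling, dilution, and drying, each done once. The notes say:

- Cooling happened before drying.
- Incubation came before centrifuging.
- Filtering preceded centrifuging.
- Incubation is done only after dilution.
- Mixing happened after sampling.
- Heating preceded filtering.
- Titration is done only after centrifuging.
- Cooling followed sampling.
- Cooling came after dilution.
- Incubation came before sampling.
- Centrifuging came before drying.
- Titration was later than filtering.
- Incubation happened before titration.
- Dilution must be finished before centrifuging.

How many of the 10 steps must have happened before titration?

5

Directly stated before titration: centrifuging, filtering, and incubation.
Dilution reaches titration via dilution → incubation → titration.
Heating reaches titration via heating → filtering → titration.
That's centrifuging, dilution, filtering, heating, and incubation — 5 in all.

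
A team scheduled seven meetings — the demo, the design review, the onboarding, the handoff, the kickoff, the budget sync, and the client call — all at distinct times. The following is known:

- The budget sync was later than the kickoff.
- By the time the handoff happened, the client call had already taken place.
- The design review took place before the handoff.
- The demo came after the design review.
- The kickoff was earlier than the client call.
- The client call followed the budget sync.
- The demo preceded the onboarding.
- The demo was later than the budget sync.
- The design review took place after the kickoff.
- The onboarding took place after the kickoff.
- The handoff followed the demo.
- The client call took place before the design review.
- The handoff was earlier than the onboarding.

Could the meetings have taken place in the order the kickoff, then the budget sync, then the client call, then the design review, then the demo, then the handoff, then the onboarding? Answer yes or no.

Check each stated constraint against the proposed order — e.g. the budget sync is ahead of the demo; the kickoff is ahead of the onboarding. Every pair is in the required order; nothing is violated.

yes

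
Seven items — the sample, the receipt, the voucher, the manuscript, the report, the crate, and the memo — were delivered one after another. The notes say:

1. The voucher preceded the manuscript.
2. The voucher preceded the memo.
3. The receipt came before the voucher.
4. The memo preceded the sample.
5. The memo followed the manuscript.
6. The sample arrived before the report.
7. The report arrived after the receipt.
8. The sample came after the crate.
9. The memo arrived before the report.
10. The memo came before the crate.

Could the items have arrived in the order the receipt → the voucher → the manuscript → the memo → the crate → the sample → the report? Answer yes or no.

Check each stated constraint against the proposed order — e.g. the memo is ahead of the report; the receipt is ahead of the report. Every pair is in the required order; nothing is violated.

yes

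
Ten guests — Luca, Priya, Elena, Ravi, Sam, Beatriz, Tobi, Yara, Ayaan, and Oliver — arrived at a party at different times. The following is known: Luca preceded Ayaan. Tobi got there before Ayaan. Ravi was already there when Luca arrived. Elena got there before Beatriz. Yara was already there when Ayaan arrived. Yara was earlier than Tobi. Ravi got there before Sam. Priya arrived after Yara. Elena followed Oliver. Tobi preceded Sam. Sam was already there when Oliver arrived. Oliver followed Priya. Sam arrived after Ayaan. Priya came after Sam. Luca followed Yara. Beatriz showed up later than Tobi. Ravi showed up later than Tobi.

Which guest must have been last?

Beatriz

Every other guest has a chain of constraints placing them before Beatriz, so Beatriz is last.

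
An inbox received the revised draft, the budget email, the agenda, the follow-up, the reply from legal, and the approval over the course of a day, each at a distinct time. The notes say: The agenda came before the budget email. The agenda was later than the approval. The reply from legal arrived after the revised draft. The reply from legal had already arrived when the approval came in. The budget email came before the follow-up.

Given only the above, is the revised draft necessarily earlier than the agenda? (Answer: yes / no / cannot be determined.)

Chain the constraints: the revised draft → the reply from legal → the approval → the agenda. Each link is directly stated, so the revised draft comes before the agenda.

yes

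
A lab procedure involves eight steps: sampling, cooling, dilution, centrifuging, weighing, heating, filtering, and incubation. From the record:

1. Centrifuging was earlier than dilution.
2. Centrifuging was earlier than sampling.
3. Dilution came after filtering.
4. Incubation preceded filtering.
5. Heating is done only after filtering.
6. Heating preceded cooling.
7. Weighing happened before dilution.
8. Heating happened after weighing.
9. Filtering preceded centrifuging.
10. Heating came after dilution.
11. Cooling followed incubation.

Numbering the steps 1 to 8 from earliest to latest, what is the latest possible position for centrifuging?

Centrifuging must come before cooling, dilution, heating, and sampling — 4 steps forced after it.
Everything else can be placed before centrifuging in some valid order, so centrifuging can sit as late as position 8 − 4 = 4.

4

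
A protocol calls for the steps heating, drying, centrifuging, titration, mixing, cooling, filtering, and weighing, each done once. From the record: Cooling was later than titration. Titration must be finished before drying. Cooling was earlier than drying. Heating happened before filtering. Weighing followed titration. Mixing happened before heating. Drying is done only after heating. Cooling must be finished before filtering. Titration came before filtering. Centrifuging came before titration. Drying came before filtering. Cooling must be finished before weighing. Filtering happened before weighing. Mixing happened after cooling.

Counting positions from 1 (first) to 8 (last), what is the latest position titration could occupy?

2

Titration must come before cooling, drying, filtering, heating, mixing, and weighing — 6 steps forced after it.
Everything else can be placed before titration in some valid order, so titration can sit as late as position 8 − 6 = 2.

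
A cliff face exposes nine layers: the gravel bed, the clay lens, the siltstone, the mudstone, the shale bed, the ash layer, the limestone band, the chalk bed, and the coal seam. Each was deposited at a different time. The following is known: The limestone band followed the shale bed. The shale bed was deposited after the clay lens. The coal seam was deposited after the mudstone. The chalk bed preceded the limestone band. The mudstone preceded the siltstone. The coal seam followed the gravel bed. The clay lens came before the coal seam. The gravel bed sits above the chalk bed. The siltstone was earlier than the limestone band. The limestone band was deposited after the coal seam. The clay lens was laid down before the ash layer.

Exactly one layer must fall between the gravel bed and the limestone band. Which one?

the coal seam

Tracing the constraints gives the gravel bed → the coal seam → the limestone band, so the coal seam sits after the gravel bed and before the limestone band.
No other layer is forced both after the gravel bed and before the limestone band.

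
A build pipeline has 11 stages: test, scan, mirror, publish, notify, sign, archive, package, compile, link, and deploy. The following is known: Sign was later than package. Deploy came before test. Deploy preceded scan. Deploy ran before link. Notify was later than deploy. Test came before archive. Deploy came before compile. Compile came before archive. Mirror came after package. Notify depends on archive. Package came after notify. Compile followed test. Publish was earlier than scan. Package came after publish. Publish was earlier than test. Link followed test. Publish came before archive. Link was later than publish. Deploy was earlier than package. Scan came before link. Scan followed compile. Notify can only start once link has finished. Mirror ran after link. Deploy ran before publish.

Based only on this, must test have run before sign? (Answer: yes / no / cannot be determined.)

yes

Chain the constraints: test → link → notify → package → sign. Each link is directly stated, so test comes before sign.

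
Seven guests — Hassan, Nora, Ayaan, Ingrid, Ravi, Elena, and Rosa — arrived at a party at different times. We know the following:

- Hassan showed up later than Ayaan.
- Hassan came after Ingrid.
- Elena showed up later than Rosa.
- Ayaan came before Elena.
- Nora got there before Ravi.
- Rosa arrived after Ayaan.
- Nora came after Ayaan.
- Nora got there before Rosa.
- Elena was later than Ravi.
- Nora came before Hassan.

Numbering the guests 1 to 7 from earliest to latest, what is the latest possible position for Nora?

3

Nora must come before Elena, Hassan, Ravi, and Rosa — 4 guests forced after them.
Everything else can be placed before Nora in some valid order, so Nora can sit as late as position 7 − 4 = 3.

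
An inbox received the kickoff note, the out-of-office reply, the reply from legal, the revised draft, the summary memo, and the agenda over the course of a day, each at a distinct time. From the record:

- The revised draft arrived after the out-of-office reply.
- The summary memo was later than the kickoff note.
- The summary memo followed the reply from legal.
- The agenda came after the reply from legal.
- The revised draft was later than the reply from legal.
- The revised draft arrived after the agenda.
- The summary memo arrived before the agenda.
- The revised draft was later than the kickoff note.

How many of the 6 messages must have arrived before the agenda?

3

Directly stated before the agenda: the reply from legal and the summary memo.
The kickoff note reaches the agenda via the kickoff note → the summary memo → the agenda.
That's the kickoff note, the reply from legal, and the summary memo — 3 in all.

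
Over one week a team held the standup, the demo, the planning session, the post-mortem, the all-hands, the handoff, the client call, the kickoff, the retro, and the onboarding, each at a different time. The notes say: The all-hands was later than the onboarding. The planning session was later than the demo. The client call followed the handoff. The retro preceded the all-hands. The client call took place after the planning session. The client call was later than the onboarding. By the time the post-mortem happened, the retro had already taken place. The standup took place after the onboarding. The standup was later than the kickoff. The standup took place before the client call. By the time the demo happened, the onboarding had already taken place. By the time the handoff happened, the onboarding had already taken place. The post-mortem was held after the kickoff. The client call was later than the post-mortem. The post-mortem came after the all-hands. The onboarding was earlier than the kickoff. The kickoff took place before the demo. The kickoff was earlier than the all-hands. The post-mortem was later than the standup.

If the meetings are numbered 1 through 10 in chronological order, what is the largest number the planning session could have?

The planning session must come before the client call — 1 meeting forced after it.
Everything else can be placed before the planning session in some valid order, so the planning session can sit as late as position 10 − 1 = 9.

9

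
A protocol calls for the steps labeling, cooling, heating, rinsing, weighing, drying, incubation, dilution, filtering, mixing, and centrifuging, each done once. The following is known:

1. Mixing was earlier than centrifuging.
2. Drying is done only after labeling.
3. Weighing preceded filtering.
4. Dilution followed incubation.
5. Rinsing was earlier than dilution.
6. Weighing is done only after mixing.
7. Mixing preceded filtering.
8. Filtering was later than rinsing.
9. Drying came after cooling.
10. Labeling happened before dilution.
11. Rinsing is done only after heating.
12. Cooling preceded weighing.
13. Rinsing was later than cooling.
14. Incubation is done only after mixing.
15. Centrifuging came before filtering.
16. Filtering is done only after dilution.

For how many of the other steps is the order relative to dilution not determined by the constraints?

Forced before dilution: cooling, heating, incubation, labeling, mixing, and rinsing; forced after dilution: filtering.
That leaves centrifuging, drying, and weighing with no forced order relative to dilution — 3.

3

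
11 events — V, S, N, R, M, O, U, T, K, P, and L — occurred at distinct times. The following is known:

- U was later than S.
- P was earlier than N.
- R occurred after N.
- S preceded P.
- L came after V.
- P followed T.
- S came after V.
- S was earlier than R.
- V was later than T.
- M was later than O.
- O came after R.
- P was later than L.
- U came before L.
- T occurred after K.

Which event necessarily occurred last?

Every other event has a chain of constraints placing it before M, so M is last.

M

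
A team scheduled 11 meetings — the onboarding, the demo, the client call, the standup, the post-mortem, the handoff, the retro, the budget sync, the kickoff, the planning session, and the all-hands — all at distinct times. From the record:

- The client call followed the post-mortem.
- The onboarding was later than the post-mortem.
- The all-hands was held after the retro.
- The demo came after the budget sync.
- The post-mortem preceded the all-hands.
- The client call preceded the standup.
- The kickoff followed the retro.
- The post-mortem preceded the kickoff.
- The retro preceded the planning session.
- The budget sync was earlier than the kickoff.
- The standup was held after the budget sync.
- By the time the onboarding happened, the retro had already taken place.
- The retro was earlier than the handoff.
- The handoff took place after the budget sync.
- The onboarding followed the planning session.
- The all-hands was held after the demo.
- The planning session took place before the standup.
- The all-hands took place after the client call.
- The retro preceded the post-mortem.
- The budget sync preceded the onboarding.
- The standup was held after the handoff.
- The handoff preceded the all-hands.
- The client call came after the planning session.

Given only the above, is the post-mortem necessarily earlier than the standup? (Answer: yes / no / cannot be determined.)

Chain the constraints: the post-mortem → the client call → the standup. Each link is directly stated, so the post-mortem comes before the standup.

yes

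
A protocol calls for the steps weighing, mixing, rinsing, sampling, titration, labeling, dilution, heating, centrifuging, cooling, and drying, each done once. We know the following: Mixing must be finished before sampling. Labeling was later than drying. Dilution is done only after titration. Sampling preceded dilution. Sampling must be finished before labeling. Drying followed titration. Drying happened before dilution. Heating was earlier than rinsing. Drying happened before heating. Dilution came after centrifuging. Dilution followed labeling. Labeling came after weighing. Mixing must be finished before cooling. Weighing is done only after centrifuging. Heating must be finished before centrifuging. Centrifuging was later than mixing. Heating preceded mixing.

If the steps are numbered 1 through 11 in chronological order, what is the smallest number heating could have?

Drying and titration must both come before heating — 2 forced predecessors.
Nothing else is forced ahead of heating, so its earliest slot is position 2 + 1 = 3.

3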